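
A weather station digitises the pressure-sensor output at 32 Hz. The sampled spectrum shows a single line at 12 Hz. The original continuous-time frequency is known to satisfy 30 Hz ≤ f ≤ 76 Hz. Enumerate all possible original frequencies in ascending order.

Frequencies that alias to 12 Hz are k·fs ± 12 Hz for integer k ≥ 0.
k=0: 12 Hz.
k=1: 20 Hz, 44 Hz.
k=2: 52 Hz, 76 Hz.
k=3: 84 Hz, 108 Hz.
Within [30 Hz, 76 Hz]: 44 Hz, 52 Hz, 76 Hz.

44 Hz, 52 Hz, 76 Hz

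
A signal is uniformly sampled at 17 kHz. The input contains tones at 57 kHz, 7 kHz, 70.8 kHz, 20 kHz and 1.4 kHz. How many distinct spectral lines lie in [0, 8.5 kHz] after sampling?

5

fs/2 = 8.5 kHz.
57 kHz mod fs = 6 kHz.
6 kHz ≤ fs/2 = 8.5 kHz, appears at 6 kHz.
7 kHz ≤ fs/2 = 8.5 kHz, passes unchanged.
70.8 kHz mod fs = 2.8 kHz.
2.8 kHz ≤ fs/2 = 8.5 kHz, appears at 2.8 kHz.
20 kHz mod fs = 3 kHz.
3 kHz ≤ fs/2 = 8.5 kHz, appears at 3 kHz.
1.4 kHz ≤ fs/2 = 8.5 kHz, passes unchanged.
Distinct values: {1.4 kHz, 2.8 kHz, 3 kHz, 6 kHz, 7 kHz} → 5.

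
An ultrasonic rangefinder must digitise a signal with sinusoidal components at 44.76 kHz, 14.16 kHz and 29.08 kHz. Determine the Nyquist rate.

Highest-frequency component: 44.76 kHz.
Nyquist rate = 2 × 44.76 kHz = 89.52 kHz.

89.52 kHz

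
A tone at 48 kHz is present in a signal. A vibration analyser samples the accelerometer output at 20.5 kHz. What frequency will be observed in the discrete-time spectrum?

7 kHz

48 kHz mod fs = 7 kHz.
7 kHz ≤ fs/2 = 10.25 kHz, appears at 7 kHz.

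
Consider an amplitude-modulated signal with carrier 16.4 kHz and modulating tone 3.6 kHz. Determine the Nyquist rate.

40 kHz

AM sidebands sit at fc ± fm = 12.8 kHz and 20 kHz.
Highest-frequency component: 20 kHz.
Nyquist rate = 2 × 20 kHz = 40 kHz.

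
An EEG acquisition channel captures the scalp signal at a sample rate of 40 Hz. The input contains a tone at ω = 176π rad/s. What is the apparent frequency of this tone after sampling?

ω = 176π rad/s → f = ω/(2π) = 88 Hz.
88 Hz mod fs = 8 Hz.
8 Hz ≤ fs/2 = 20 Hz, appears at 8 Hz.

8 Hz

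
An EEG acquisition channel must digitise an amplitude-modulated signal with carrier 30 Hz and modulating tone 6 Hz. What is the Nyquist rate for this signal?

72 Hz

AM sidebands sit at fc ± fm = 24 Hz and 36 Hz.
Highest-frequency component: 36 Hz.
Nyquist rate = 2 × 36 Hz = 72 Hz.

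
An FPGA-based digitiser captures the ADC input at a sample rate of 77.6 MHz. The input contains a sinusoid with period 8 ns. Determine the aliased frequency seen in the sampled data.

30.2 MHz

T = 8 ns → f = 1/T = 125 MHz.
125 MHz mod fs = 47.4 MHz.
47.4 MHz > fs/2 = 38.8 MHz, folds to fs − 47.4 MHz = 30.2 MHz.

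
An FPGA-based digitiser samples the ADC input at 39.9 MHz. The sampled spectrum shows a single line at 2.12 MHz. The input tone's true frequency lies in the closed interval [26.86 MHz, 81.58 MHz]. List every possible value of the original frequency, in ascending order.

37.78 MHz, 42.02 MHz, 77.68 MHz

Frequencies that alias to 2.12 MHz are k·fs ± 2.12 MHz for integer k ≥ 0.
k=0: 2.12 MHz.
k=1: 37.78 MHz, 42.02 MHz.
k=2: 77.68 MHz, 81.92 MHz.
k=3: 117.58 MHz, 121.82 MHz.
Within [26.86 MHz, 81.58 MHz]: 37.78 MHz, 42.02 MHz, 77.68 MHz.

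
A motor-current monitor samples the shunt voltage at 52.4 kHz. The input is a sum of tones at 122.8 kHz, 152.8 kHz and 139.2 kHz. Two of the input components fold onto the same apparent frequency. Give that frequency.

fs/2 = 26.2 kHz.
122.8 kHz mod fs = 18 kHz.
18 kHz ≤ fs/2 = 26.2 kHz, appears at 18 kHz.
152.8 kHz mod fs = 48 kHz.
48 kHz > fs/2 = 26.2 kHz, folds to fs − 48 kHz = 4.4 kHz.
139.2 kHz mod fs = 34.4 kHz.
34.4 kHz > fs/2 = 26.2 kHz, folds to fs − 34.4 kHz = 18 kHz.
122.8 kHz and 139.2 kHz both map to 18 kHz.

18 kHz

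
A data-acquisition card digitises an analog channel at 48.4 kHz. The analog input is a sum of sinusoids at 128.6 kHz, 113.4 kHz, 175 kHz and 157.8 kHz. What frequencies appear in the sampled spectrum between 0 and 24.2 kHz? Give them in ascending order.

12.6 kHz, 16.6 kHz, 18.6 kHz

fs/2 = 24.2 kHz.
128.6 kHz mod fs = 31.8 kHz.
31.8 kHz > fs/2 = 24.2 kHz, folds to fs − 31.8 kHz = 16.6 kHz.
113.4 kHz mod fs = 16.6 kHz.
16.6 kHz ≤ fs/2 = 24.2 kHz, appears at 16.6 kHz.
175 kHz mod fs = 29.8 kHz.
29.8 kHz > fs/2 = 24.2 kHz, folds to fs − 29.8 kHz = 18.6 kHz.
157.8 kHz mod fs = 12.6 kHz.
12.6 kHz ≤ fs/2 = 24.2 kHz, appears at 12.6 kHz.
Distinct values: {12.6 kHz, 16.6 kHz, 18.6 kHz}.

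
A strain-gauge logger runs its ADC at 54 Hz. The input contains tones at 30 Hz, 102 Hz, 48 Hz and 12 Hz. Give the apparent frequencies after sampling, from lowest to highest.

6 Hz, 12 Hz, 24 Hz

fs/2 = 27 Hz.
30 Hz > fs/2 = 27 Hz, folds to fs − 30 Hz = 24 Hz.
102 Hz mod fs = 48 Hz.
48 Hz > fs/2 = 27 Hz, folds to fs − 48 Hz = 6 Hz.
48 Hz > fs/2 = 27 Hz, folds to fs − 48 Hz = 6 Hz.
12 Hz ≤ fs/2 = 27 Hz, passes unchanged.
Distinct values: {6 Hz, 12 Hz, 24 Hz}.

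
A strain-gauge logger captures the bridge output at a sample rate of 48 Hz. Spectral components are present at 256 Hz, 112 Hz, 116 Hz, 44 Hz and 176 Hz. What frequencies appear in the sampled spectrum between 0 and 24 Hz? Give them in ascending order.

fs/2 = 24 Hz.
256 Hz mod fs = 16 Hz.
16 Hz ≤ fs/2 = 24 Hz, appears at 16 Hz.
112 Hz mod fs = 16 Hz.
16 Hz ≤ fs/2 = 24 Hz, appears at 16 Hz.
116 Hz mod fs = 20 Hz.
20 Hz ≤ fs/2 = 24 Hz, appears at 20 Hz.
44 Hz > fs/2 = 24 Hz, folds to fs − 44 Hz = 4 Hz.
176 Hz mod fs = 32 Hz.
32 Hz > fs/2 = 24 Hz, folds to fs − 32 Hz = 16 Hz.
Distinct values: {4 Hz, 16 Hz, 20 Hz}.

4 Hz, 16 Hz, 20 Hz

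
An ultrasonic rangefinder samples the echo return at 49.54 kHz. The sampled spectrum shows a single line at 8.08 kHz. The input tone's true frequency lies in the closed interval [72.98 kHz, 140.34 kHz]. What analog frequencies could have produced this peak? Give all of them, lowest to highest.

91 kHz, 107.16 kHz

Frequencies that alias to 8.08 kHz are k·fs ± 8.08 kHz for integer k ≥ 0.
k=0: 8.08 kHz.
k=1: 41.46 kHz, 57.62 kHz.
k=2: 91 kHz, 107.16 kHz.
k=3: 140.54 kHz, 156.7 kHz.
Within [72.98 kHz, 140.34 kHz]: 91 kHz, 107.16 kHz.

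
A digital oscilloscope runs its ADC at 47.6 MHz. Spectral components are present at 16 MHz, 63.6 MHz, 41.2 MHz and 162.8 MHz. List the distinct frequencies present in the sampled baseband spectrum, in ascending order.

6.4 MHz, 16 MHz, 20 MHz

fs/2 = 23.8 MHz.
16 MHz ≤ fs/2 = 23.8 MHz, passes unchanged.
63.6 MHz mod fs = 16 MHz.
16 MHz ≤ fs/2 = 23.8 MHz, appears at 16 MHz.
41.2 MHz > fs/2 = 23.8 MHz, folds to fs − 41.2 MHz = 6.4 MHz.
162.8 MHz mod fs = 20 MHz.
20 MHz ≤ fs/2 = 23.8 MHz, appears at 20 MHz.
Distinct values: {6.4 MHz, 16 MHz, 20 MHz}.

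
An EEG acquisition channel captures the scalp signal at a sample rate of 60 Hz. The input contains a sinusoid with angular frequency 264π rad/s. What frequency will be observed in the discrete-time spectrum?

ω = 264π rad/s → f = ω/(2π) = 132 Hz.
132 Hz mod fs = 12 Hz.
12 Hz ≤ fs/2 = 30 Hz, appears at 12 Hz.

12 Hz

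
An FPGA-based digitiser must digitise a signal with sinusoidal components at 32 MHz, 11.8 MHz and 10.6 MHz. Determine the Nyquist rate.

64 MHz

Highest-frequency component: 32 MHz.
Nyquist rate = 2 × 32 MHz = 64 MHz.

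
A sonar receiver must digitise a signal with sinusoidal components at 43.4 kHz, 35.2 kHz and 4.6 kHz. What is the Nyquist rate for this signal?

86.8 kHz

Highest-frequency component: 43.4 kHz.
Nyquist rate = 2 × 43.4 kHz = 86.8 kHz.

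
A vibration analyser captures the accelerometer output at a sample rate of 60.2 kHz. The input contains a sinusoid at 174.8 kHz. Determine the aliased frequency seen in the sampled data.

5.8 kHz

174.8 kHz mod fs = 54.4 kHz.
54.4 kHz > fs/2 = 30.1 kHz, folds to fs − 54.4 kHz = 5.8 kHz.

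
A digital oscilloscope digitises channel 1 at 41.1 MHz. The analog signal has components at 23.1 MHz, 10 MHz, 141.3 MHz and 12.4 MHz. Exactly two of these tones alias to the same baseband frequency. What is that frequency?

18 MHz

fs/2 = 20.55 MHz.
23.1 MHz > fs/2 = 20.55 MHz, folds to fs − 23.1 MHz = 18 MHz.
10 MHz ≤ fs/2 = 20.55 MHz, passes unchanged.
141.3 MHz mod fs = 18 MHz.
18 MHz ≤ fs/2 = 20.55 MHz, appears at 18 MHz.
12.4 MHz ≤ fs/2 = 20.55 MHz, passes unchanged.
23.1 MHz and 141.3 MHz both map to 18 MHz.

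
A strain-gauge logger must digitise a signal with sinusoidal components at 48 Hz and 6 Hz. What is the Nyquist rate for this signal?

Highest-frequency component: 48 Hz.
Nyquist rate = 2 × 48 Hz = 96 Hz.

96 Hz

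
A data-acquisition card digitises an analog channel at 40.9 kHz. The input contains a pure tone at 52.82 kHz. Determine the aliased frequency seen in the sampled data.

11.92 kHz

52.82 kHz mod fs = 11.92 kHz.
11.92 kHz ≤ fs/2 = 20.45 kHz, appears at 11.92 kHz.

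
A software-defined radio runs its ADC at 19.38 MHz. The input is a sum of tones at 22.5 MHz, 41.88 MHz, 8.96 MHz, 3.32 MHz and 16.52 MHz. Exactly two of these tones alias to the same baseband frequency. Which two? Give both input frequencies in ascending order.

22.5 MHz, 41.88 MHz

fs/2 = 9.69 MHz.
22.5 MHz mod fs = 3.12 MHz.
3.12 MHz ≤ fs/2 = 9.69 MHz, appears at 3.12 MHz.
41.88 MHz mod fs = 3.12 MHz.
3.12 MHz ≤ fs/2 = 9.69 MHz, appears at 3.12 MHz.
8.96 MHz ≤ fs/2 = 9.69 MHz, passes unchanged.
3.32 MHz ≤ fs/2 = 9.69 MHz, passes unchanged.
16.52 MHz > fs/2 = 9.69 MHz, folds to fs − 16.52 MHz = 2.86 MHz.
22.5 MHz and 41.88 MHz both map to 3.12 MHz.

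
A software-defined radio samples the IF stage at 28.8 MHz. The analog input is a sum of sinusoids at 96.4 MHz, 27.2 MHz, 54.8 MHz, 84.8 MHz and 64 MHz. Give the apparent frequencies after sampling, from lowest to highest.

1.6 MHz, 2.8 MHz, 6.4 MHz, 10 MHz

fs/2 = 14.4 MHz.
96.4 MHz mod fs = 10 MHz.
10 MHz ≤ fs/2 = 14.4 MHz, appears at 10 MHz.
27.2 MHz > fs/2 = 14.4 MHz, folds to fs − 27.2 MHz = 1.6 MHz.
54.8 MHz mod fs = 26 MHz.
26 MHz > fs/2 = 14.4 MHz, folds to fs − 26 MHz = 2.8 MHz.
84.8 MHz mod fs = 27.2 MHz.
27.2 MHz > fs/2 = 14.4 MHz, folds to fs − 27.2 MHz = 1.6 MHz.
64 MHz mod fs = 6.4 MHz.
6.4 MHz ≤ fs/2 = 14.4 MHz, appears at 6.4 MHz.
Distinct values: {1.6 MHz, 2.8 MHz, 6.4 MHz, 10 MHz}.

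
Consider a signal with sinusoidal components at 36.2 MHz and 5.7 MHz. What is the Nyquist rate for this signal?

Highest-frequency component: 36.2 MHz.
Nyquist rate = 2 × 36.2 MHz = 72.4 MHz.

72.4 MHz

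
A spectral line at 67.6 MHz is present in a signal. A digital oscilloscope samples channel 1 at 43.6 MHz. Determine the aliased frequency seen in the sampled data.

67.6 MHz mod fs = 24 MHz.
24 MHz > fs/2 = 21.8 MHz, folds to fs − 24 MHz = 19.6 MHz.

19.6 MHz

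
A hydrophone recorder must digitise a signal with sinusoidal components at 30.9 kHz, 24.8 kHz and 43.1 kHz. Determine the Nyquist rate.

Highest-frequency component: 43.1 kHz.
Nyquist rate = 2 × 43.1 kHz = 86.2 kHz.

86.2 kHz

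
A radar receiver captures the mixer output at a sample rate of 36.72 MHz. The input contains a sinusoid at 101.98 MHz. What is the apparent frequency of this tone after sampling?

101.98 MHz mod fs = 28.54 MHz.
28.54 MHz > fs/2 = 18.36 MHz, folds to fs − 28.54 MHz = 8.18 MHz.

8.18 MHz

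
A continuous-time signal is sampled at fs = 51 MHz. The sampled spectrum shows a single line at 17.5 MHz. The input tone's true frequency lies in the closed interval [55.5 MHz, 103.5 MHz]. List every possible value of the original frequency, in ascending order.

68.5 MHz, 84.5 MHz

Frequencies that alias to 17.5 MHz are k·fs ± 17.5 MHz for integer k ≥ 0.
k=0: 17.5 MHz.
k=1: 33.5 MHz, 68.5 MHz.
k=2: 84.5 MHz, 119.5 MHz.
k=3: 135.5 MHz, 170.5 MHz.
Within [55.5 MHz, 103.5 MHz]: 68.5 MHz, 84.5 MHz.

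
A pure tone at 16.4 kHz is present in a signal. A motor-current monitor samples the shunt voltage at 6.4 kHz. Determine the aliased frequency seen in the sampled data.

16.4 kHz mod fs = 3.6 kHz.
3.6 kHz > fs/2 = 3.2 kHz, folds to fs − 3.6 kHz = 2.8 kHz.

2.8 kHz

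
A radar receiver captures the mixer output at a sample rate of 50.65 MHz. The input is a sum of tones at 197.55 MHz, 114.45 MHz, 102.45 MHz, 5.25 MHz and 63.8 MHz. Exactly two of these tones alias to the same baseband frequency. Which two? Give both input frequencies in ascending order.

63.8 MHz, 114.45 MHz

fs/2 = 25.325 MHz.
197.55 MHz mod fs = 45.6 MHz.
45.6 MHz > fs/2 = 25.325 MHz, folds to fs − 45.6 MHz = 5.05 MHz.
114.45 MHz mod fs = 13.15 MHz.
13.15 MHz ≤ fs/2 = 25.325 MHz, appears at 13.15 MHz.
102.45 MHz mod fs = 1.15 MHz.
1.15 MHz ≤ fs/2 = 25.325 MHz, appears at 1.15 MHz.
5.25 MHz ≤ fs/2 = 25.325 MHz, passes unchanged.
63.8 MHz mod fs = 13.15 MHz.
13.15 MHz ≤ fs/2 = 25.325 MHz, appears at 13.15 MHz.
63.8 MHz and 114.45 MHz both map to 13.15 MHz.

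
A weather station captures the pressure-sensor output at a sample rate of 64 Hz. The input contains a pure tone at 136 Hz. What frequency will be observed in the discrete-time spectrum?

8 Hz

136 Hz mod fs = 8 Hz.
8 Hz ≤ fs/2 = 32 Hz, appears at 8 Hz.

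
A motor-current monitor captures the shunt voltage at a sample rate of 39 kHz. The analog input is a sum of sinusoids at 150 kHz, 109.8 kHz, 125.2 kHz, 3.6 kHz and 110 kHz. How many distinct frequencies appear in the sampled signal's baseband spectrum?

fs/2 = 19.5 kHz.
150 kHz mod fs = 33 kHz.
33 kHz > fs/2 = 19.5 kHz, folds to fs − 33 kHz = 6 kHz.
109.8 kHz mod fs = 31.8 kHz.
31.8 kHz > fs/2 = 19.5 kHz, folds to fs − 31.8 kHz = 7.2 kHz.
125.2 kHz mod fs = 8.2 kHz.
8.2 kHz ≤ fs/2 = 19.5 kHz, appears at 8.2 kHz.
3.6 kHz ≤ fs/2 = 19.5 kHz, passes unchanged.
110 kHz mod fs = 32 kHz.
32 kHz > fs/2 = 19.5 kHz, folds to fs − 32 kHz = 7 kHz.
Distinct values: {3.6 kHz, 6 kHz, 7 kHz, 7.2 kHz, 8.2 kHz} → 5.

5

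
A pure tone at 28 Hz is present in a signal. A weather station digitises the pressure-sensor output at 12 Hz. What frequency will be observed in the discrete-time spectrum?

28 Hz mod fs = 4 Hz.
4 Hz ≤ fs/2 = 6 Hz, appears at 4 Hz.

4 Hz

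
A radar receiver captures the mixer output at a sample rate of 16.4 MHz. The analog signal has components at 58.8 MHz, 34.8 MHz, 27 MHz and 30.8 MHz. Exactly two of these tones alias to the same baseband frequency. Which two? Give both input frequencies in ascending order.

fs/2 = 8.2 MHz.
58.8 MHz mod fs = 9.6 MHz.
9.6 MHz > fs/2 = 8.2 MHz, folds to fs − 9.6 MHz = 6.8 MHz.
34.8 MHz mod fs = 2 MHz.
2 MHz ≤ fs/2 = 8.2 MHz, appears at 2 MHz.
27 MHz mod fs = 10.6 MHz.
10.6 MHz > fs/2 = 8.2 MHz, folds to fs − 10.6 MHz = 5.8 MHz.
30.8 MHz mod fs = 14.4 MHz.
14.4 MHz > fs/2 = 8.2 MHz, folds to fs − 14.4 MHz = 2 MHz.
30.8 MHz and 34.8 MHz both map to 2 MHz.

30.8 MHz, 34.8 MHz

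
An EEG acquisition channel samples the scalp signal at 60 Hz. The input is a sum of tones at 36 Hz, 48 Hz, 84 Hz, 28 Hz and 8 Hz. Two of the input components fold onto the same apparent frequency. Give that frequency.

fs/2 = 30 Hz.
36 Hz > fs/2 = 30 Hz, folds to fs − 36 Hz = 24 Hz.
48 Hz > fs/2 = 30 Hz, folds to fs − 48 Hz = 12 Hz.
84 Hz mod fs = 24 Hz.
24 Hz ≤ fs/2 = 30 Hz, appears at 24 Hz.
28 Hz ≤ fs/2 = 30 Hz, passes unchanged.
8 Hz ≤ fs/2 = 30 Hz, passes unchanged.
36 Hz and 84 Hz both map to 24 Hz.

24 Hz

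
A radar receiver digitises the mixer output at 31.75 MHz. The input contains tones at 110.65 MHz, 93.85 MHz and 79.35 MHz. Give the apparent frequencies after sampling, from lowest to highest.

1.4 MHz, 15.4 MHz, 15.85 MHz

fs/2 = 15.875 MHz.
110.65 MHz mod fs = 15.4 MHz.
15.4 MHz ≤ fs/2 = 15.875 MHz, appears at 15.4 MHz.
93.85 MHz mod fs = 30.35 MHz.
30.35 MHz > fs/2 = 15.875 MHz, folds to fs − 30.35 MHz = 1.4 MHz.
79.35 MHz mod fs = 15.85 MHz.
15.85 MHz ≤ fs/2 = 15.875 MHz, appears at 15.85 MHz.
Distinct values: {1.4 MHz, 15.4 MHz, 15.85 MHz}.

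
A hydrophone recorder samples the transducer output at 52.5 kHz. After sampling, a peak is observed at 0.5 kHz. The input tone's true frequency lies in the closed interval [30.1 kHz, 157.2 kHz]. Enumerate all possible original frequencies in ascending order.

Frequencies that alias to 0.5 kHz are k·fs ± 0.5 kHz for integer k ≥ 0.
k=0: 0.5 kHz.
k=1: 52 kHz, 53 kHz.
k=2: 104.5 kHz, 105.5 kHz.
k=3: 157 kHz, 158 kHz.
k=4: 209.5 kHz, 210.5 kHz.
Within [30.1 kHz, 157.2 kHz]: 52 kHz, 53 kHz, 104.5 kHz, 105.5 kHz, 157 kHz.

52 kHz, 53 kHz, 104.5 kHz, 105.5 kHz, 157 kHz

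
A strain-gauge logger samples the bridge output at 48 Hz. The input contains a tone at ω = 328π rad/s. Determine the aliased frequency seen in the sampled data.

20 Hz

ω = 328π rad/s → f = ω/(2π) = 164 Hz.
164 Hz mod fs = 20 Hz.
20 Hz ≤ fs/2 = 24 Hz, appears at 20 Hz.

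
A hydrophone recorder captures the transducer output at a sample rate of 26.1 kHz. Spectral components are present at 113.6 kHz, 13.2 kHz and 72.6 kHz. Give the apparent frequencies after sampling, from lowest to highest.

5.7 kHz, 9.2 kHz, 12.9 kHz

fs/2 = 13.05 kHz.
113.6 kHz mod fs = 9.2 kHz.
9.2 kHz ≤ fs/2 = 13.05 kHz, appears at 9.2 kHz.
13.2 kHz > fs/2 = 13.05 kHz, folds to fs − 13.2 kHz = 12.9 kHz.
72.6 kHz mod fs = 20.4 kHz.
20.4 kHz > fs/2 = 13.05 kHz, folds to fs − 20.4 kHz = 5.7 kHz.
Distinct values: {5.7 kHz, 9.2 kHz, 12.9 kHz}.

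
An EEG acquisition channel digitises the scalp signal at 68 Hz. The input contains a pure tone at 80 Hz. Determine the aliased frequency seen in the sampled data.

12 Hz

80 Hz mod fs = 12 Hz.
12 Hz ≤ fs/2 = 34 Hz, appears at 12 Hz.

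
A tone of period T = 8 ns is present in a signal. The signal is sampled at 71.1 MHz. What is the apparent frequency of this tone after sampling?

T = 8 ns → f = 1/T = 125 MHz.
125 MHz mod fs = 53.9 MHz.
53.9 MHz > fs/2 = 35.55 MHz, folds to fs − 53.9 MHz = 17.2 MHz.

17.2 MHz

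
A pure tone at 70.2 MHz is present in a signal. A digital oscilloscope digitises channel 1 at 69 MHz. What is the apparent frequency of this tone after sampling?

1.2 MHz

70.2 MHz mod fs = 1.2 MHz.
1.2 MHz ≤ fs/2 = 34.5 MHz, appears at 1.2 MHz.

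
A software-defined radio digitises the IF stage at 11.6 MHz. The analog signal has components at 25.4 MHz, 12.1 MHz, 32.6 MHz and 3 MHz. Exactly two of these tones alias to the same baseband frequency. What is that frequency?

fs/2 = 5.8 MHz.
25.4 MHz mod fs = 2.2 MHz.
2.2 MHz ≤ fs/2 = 5.8 MHz, appears at 2.2 MHz.
12.1 MHz mod fs = 0.5 MHz.
0.5 MHz ≤ fs/2 = 5.8 MHz, appears at 0.5 MHz.
32.6 MHz mod fs = 9.4 MHz.
9.4 MHz > fs/2 = 5.8 MHz, folds to fs − 9.4 MHz = 2.2 MHz.
3 MHz ≤ fs/2 = 5.8 MHz, passes unchanged.
25.4 MHz and 32.6 MHz both map to 2.2 MHz.

2.2 MHz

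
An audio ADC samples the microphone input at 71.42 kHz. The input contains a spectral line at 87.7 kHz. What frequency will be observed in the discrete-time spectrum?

87.7 kHz mod fs = 16.28 kHz.
16.28 kHz ≤ fs/2 = 35.71 kHz, appears at 16.28 kHz.

16.28 kHz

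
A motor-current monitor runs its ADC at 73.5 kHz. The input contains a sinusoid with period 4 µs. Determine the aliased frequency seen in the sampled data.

T = 4 µs → f = 1/T = 250 kHz.
250 kHz mod fs = 29.5 kHz.
29.5 kHz ≤ fs/2 = 36.75 kHz, appears at 29.5 kHz.

29.5 kHz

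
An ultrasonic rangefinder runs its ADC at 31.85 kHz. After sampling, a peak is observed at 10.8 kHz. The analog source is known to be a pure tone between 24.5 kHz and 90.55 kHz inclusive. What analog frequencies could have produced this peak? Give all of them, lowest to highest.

Frequencies that alias to 10.8 kHz are k·fs ± 10.8 kHz for integer k ≥ 0.
k=0: 10.8 kHz.
k=1: 21.05 kHz, 42.65 kHz.
k=2: 52.9 kHz, 74.5 kHz.
k=3: 84.75 kHz, 106.35 kHz.
k=4: 116.6 kHz, 138.2 kHz.
Within [24.5 kHz, 90.55 kHz]: 42.65 kHz, 52.9 kHz, 74.5 kHz, 84.75 kHz.

42.65 kHz, 52.9 kHz, 74.5 kHz, 84.75 kHz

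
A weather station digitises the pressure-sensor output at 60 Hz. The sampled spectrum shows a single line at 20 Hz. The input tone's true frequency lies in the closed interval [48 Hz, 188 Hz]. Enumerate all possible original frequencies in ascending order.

80 Hz, 100 Hz, 140 Hz, 160 Hz

Frequencies that alias to 20 Hz are k·fs ± 20 Hz for integer k ≥ 0.
k=0: 20 Hz.
k=1: 40 Hz, 80 Hz.
k=2: 100 Hz, 140 Hz.
k=3: 160 Hz, 200 Hz.
k=4: 220 Hz, 260 Hz.
Within [48 Hz, 188 Hz]: 80 Hz, 100 Hz, 140 Hz, 160 Hz.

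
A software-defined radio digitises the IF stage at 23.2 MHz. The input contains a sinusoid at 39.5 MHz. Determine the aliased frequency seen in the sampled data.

39.5 MHz mod fs = 16.3 MHz.
16.3 MHz > fs/2 = 11.6 MHz, folds to fs − 16.3 MHz = 6.9 MHz.

6.9 MHz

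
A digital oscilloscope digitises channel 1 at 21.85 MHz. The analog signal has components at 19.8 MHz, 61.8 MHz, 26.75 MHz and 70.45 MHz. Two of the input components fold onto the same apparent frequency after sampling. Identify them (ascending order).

fs/2 = 10.925 MHz.
19.8 MHz > fs/2 = 10.925 MHz, folds to fs − 19.8 MHz = 2.05 MHz.
61.8 MHz mod fs = 18.1 MHz.
18.1 MHz > fs/2 = 10.925 MHz, folds to fs − 18.1 MHz = 3.75 MHz.
26.75 MHz mod fs = 4.9 MHz.
4.9 MHz ≤ fs/2 = 10.925 MHz, appears at 4.9 MHz.
70.45 MHz mod fs = 4.9 MHz.
4.9 MHz ≤ fs/2 = 10.925 MHz, appears at 4.9 MHz.
26.75 MHz and 70.45 MHz both map to 4.9 MHz.

26.75 MHz, 70.45 MHz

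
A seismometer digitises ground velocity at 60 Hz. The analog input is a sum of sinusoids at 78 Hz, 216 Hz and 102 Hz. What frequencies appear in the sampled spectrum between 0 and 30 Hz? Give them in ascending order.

18 Hz, 24 Hz

fs/2 = 30 Hz.
78 Hz mod fs = 18 Hz.
18 Hz ≤ fs/2 = 30 Hz, appears at 18 Hz.
216 Hz mod fs = 36 Hz.
36 Hz > fs/2 = 30 Hz, folds to fs − 36 Hz = 24 Hz.
102 Hz mod fs = 42 Hz.
42 Hz > fs/2 = 30 Hz, folds to fs − 42 Hz = 18 Hz.
Distinct values: {18 Hz, 24 Hz}.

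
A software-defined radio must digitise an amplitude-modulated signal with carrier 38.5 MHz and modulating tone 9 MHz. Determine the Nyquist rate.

AM sidebands sit at fc ± fm = 29.5 MHz and 47.5 MHz.
Highest-frequency component: 47.5 MHz.
Nyquist rate = 2 × 47.5 MHz = 95 MHz.

95 MHz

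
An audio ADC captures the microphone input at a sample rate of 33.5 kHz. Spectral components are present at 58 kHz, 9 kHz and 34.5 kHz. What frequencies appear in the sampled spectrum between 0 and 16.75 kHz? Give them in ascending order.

1 kHz, 9 kHz

fs/2 = 16.75 kHz.
58 kHz mod fs = 24.5 kHz.
24.5 kHz > fs/2 = 16.75 kHz, folds to fs − 24.5 kHz = 9 kHz.
9 kHz ≤ fs/2 = 16.75 kHz, passes unchanged.
34.5 kHz mod fs = 1 kHz.
1 kHz ≤ fs/2 = 16.75 kHz, appears at 1 kHz.
Distinct values: {1 kHz, 9 kHz}.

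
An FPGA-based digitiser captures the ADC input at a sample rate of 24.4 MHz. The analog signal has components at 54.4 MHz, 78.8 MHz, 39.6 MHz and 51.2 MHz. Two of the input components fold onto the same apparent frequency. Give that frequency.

5.6 MHz

fs/2 = 12.2 MHz.
54.4 MHz mod fs = 5.6 MHz.
5.6 MHz ≤ fs/2 = 12.2 MHz, appears at 5.6 MHz.
78.8 MHz mod fs = 5.6 MHz.
5.6 MHz ≤ fs/2 = 12.2 MHz, appears at 5.6 MHz.
39.6 MHz mod fs = 15.2 MHz.
15.2 MHz > fs/2 = 12.2 MHz, folds to fs − 15.2 MHz = 9.2 MHz.
51.2 MHz mod fs = 2.4 MHz.
2.4 MHz ≤ fs/2 = 12.2 MHz, appears at 2.4 MHz.
54.4 MHz and 78.8 MHz both map to 5.6 MHz.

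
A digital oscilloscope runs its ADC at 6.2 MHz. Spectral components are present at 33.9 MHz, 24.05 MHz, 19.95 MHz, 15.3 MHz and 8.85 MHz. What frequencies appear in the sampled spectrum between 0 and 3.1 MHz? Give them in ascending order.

fs/2 = 3.1 MHz.
33.9 MHz mod fs = 2.9 MHz.
2.9 MHz ≤ fs/2 = 3.1 MHz, appears at 2.9 MHz.
24.05 MHz mod fs = 5.45 MHz.
5.45 MHz > fs/2 = 3.1 MHz, folds to fs − 5.45 MHz = 0.75 MHz.
19.95 MHz mod fs = 1.35 MHz.
1.35 MHz ≤ fs/2 = 3.1 MHz, appears at 1.35 MHz.
15.3 MHz mod fs = 2.9 MHz.
2.9 MHz ≤ fs/2 = 3.1 MHz, appears at 2.9 MHz.
8.85 MHz mod fs = 2.65 MHz.
2.65 MHz ≤ fs/2 = 3.1 MHz, appears at 2.65 MHz.
Distinct values: {0.75 MHz, 1.35 MHz, 2.65 MHz, 2.9 MHz}.

0.75 MHz, 1.35 MHz, 2.65 MHz, 2.9 MHz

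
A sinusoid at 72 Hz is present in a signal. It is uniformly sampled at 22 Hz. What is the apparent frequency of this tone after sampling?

72 Hz mod fs = 6 Hz.
6 Hz ≤ fs/2 = 11 Hz, appears at 6 Hz.

6 Hz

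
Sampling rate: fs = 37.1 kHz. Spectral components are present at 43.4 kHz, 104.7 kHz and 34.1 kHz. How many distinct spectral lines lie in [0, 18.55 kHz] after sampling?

3

fs/2 = 18.55 kHz.
43.4 kHz mod fs = 6.3 kHz.
6.3 kHz ≤ fs/2 = 18.55 kHz, appears at 6.3 kHz.
104.7 kHz mod fs = 30.5 kHz.
30.5 kHz > fs/2 = 18.55 kHz, folds to fs − 30.5 kHz = 6.6 kHz.
34.1 kHz > fs/2 = 18.55 kHz, folds to fs − 34.1 kHz = 3 kHz.
Distinct values: {3 kHz, 6.3 kHz, 6.6 kHz} → 3.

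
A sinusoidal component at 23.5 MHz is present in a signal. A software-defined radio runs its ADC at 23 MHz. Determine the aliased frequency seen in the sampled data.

23.5 MHz mod fs = 0.5 MHz.
0.5 MHz ≤ fs/2 = 11.5 MHz, appears at 0.5 MHz.

0.5 MHz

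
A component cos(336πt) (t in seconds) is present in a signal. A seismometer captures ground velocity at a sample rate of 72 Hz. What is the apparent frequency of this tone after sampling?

ω = 336π rad/s → f = ω/(2π) = 168 Hz.
168 Hz mod fs = 24 Hz.
24 Hz ≤ fs/2 = 36 Hz, appears at 24 Hz.

24 Hz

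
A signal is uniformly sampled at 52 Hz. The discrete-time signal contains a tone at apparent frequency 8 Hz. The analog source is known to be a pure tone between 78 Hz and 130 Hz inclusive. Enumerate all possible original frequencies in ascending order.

96 Hz, 112 Hz

Frequencies that alias to 8 Hz are k·fs ± 8 Hz for integer k ≥ 0.
k=0: 8 Hz.
k=1: 44 Hz, 60 Hz.
k=2: 96 Hz, 112 Hz.
k=3: 148 Hz, 164 Hz.
Within [78 Hz, 130 Hz]: 96 Hz, 112 Hz.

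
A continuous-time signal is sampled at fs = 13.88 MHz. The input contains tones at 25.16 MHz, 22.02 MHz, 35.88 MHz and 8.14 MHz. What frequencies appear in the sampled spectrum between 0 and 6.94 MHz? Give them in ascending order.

2.6 MHz, 5.74 MHz, 5.76 MHz

fs/2 = 6.94 MHz.
25.16 MHz mod fs = 11.28 MHz.
11.28 MHz > fs/2 = 6.94 MHz, folds to fs − 11.28 MHz = 2.6 MHz.
22.02 MHz mod fs = 8.14 MHz.
8.14 MHz > fs/2 = 6.94 MHz, folds to fs − 8.14 MHz = 5.74 MHz.
35.88 MHz mod fs = 8.12 MHz.
8.12 MHz > fs/2 = 6.94 MHz, folds to fs − 8.12 MHz = 5.76 MHz.
8.14 MHz > fs/2 = 6.94 MHz, folds to fs − 8.14 MHz = 5.74 MHz.
Distinct values: {2.6 MHz, 5.74 MHz, 5.76 MHz}.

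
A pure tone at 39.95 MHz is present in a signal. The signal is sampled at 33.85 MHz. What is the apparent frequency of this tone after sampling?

6.1 MHz

39.95 MHz mod fs = 6.1 MHz.
6.1 MHz ≤ fs/2 = 16.925 MHz, appears at 6.1 MHz.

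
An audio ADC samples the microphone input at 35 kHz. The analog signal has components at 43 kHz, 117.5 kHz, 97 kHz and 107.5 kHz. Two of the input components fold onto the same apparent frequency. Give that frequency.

fs/2 = 17.5 kHz.
43 kHz mod fs = 8 kHz.
8 kHz ≤ fs/2 = 17.5 kHz, appears at 8 kHz.
117.5 kHz mod fs = 12.5 kHz.
12.5 kHz ≤ fs/2 = 17.5 kHz, appears at 12.5 kHz.
97 kHz mod fs = 27 kHz.
27 kHz > fs/2 = 17.5 kHz, folds to fs − 27 kHz = 8 kHz.
107.5 kHz mod fs = 2.5 kHz.
2.5 kHz ≤ fs/2 = 17.5 kHz, appears at 2.5 kHz.
43 kHz and 97 kHz both map to 8 kHz.

8 kHz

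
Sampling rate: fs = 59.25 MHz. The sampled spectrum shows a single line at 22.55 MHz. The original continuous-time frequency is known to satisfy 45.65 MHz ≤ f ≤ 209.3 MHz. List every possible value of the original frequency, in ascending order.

Frequencies that alias to 22.55 MHz are k·fs ± 22.55 MHz for integer k ≥ 0.
k=0: 22.55 MHz.
k=1: 36.7 MHz, 81.8 MHz.
k=2: 95.95 MHz, 141.05 MHz.
k=3: 155.2 MHz, 200.3 MHz.
k=4: 214.45 MHz, 259.55 MHz.
Within [45.65 MHz, 209.3 MHz]: 81.8 MHz, 95.95 MHz, 141.05 MHz, 155.2 MHz, 200.3 MHz.

81.8 MHz, 95.95 MHz, 141.05 MHz, 155.2 MHz, 200.3 MHz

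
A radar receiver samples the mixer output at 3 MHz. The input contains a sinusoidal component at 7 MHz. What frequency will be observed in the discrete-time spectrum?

1 MHz

7 MHz mod fs = 1 MHz.
1 MHz ≤ fs/2 = 1.5 MHz, appears at 1 MHz.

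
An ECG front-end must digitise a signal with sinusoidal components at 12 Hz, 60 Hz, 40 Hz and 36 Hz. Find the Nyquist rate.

120 Hz

Highest-frequency component: 60 Hz.
Nyquist rate = 2 × 60 Hz = 120 Hz.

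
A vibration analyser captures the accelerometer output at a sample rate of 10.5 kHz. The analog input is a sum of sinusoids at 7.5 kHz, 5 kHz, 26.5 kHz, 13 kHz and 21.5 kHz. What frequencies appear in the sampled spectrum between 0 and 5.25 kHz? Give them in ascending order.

0.5 kHz, 2.5 kHz, 3 kHz, 5 kHz

fs/2 = 5.25 kHz.
7.5 kHz > fs/2 = 5.25 kHz, folds to fs − 7.5 kHz = 3 kHz.
5 kHz ≤ fs/2 = 5.25 kHz, passes unchanged.
26.5 kHz mod fs = 5.5 kHz.
5.5 kHz > fs/2 = 5.25 kHz, folds to fs − 5.5 kHz = 5 kHz.
13 kHz mod fs = 2.5 kHz.
2.5 kHz ≤ fs/2 = 5.25 kHz, appears at 2.5 kHz.
21.5 kHz mod fs = 0.5 kHz.
0.5 kHz ≤ fs/2 = 5.25 kHz, appears at 0.5 kHz.
Distinct values: {0.5 kHz, 2.5 kHz, 3 kHz, 5 kHz}.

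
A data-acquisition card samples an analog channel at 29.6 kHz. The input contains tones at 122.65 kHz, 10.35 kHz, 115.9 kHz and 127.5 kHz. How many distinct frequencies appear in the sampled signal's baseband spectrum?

fs/2 = 14.8 kHz.
122.65 kHz mod fs = 4.25 kHz.
4.25 kHz ≤ fs/2 = 14.8 kHz, appears at 4.25 kHz.
10.35 kHz ≤ fs/2 = 14.8 kHz, passes unchanged.
115.9 kHz mod fs = 27.1 kHz.
27.1 kHz > fs/2 = 14.8 kHz, folds to fs − 27.1 kHz = 2.5 kHz.
127.5 kHz mod fs = 9.1 kHz.
9.1 kHz ≤ fs/2 = 14.8 kHz, appears at 9.1 kHz.
Distinct values: {2.5 kHz, 4.25 kHz, 9.1 kHz, 10.35 kHz} → 4.

4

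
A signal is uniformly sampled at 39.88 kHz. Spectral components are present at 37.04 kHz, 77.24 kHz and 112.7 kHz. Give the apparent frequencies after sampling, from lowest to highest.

2.52 kHz, 2.84 kHz, 6.94 kHz

fs/2 = 19.94 kHz.
37.04 kHz > fs/2 = 19.94 kHz, folds to fs − 37.04 kHz = 2.84 kHz.
77.24 kHz mod fs = 37.36 kHz.
37.36 kHz > fs/2 = 19.94 kHz, folds to fs − 37.36 kHz = 2.52 kHz.
112.7 kHz mod fs = 32.94 kHz.
32.94 kHz > fs/2 = 19.94 kHz, folds to fs − 32.94 kHz = 6.94 kHz.
Distinct values: {2.52 kHz, 2.84 kHz, 6.94 kHz}.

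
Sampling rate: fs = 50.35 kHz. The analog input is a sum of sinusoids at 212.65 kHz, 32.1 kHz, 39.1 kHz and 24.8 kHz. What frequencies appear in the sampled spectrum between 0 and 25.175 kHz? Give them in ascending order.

11.25 kHz, 18.25 kHz, 24.8 kHz

fs/2 = 25.175 kHz.
212.65 kHz mod fs = 11.25 kHz.
11.25 kHz ≤ fs/2 = 25.175 kHz, appears at 11.25 kHz.
32.1 kHz > fs/2 = 25.175 kHz, folds to fs − 32.1 kHz = 18.25 kHz.
39.1 kHz > fs/2 = 25.175 kHz, folds to fs − 39.1 kHz = 11.25 kHz.
24.8 kHz ≤ fs/2 = 25.175 kHz, passes unchanged.
Distinct values: {11.25 kHz, 18.25 kHz, 24.8 kHz}.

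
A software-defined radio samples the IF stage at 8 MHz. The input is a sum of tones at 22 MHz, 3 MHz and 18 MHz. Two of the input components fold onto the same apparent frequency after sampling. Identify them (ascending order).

fs/2 = 4 MHz.
22 MHz mod fs = 6 MHz.
6 MHz > fs/2 = 4 MHz, folds to fs − 6 MHz = 2 MHz.
3 MHz ≤ fs/2 = 4 MHz, passes unchanged.
18 MHz mod fs = 2 MHz.
2 MHz ≤ fs/2 = 4 MHz, appears at 2 MHz.
18 MHz and 22 MHz both map to 2 MHz.

18 MHz, 22 MHz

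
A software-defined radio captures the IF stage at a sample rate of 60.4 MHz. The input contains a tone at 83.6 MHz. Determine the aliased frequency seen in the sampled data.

23.2 MHz

83.6 MHz mod fs = 23.2 MHz.
23.2 MHz ≤ fs/2 = 30.2 MHz, appears at 23.2 MHz.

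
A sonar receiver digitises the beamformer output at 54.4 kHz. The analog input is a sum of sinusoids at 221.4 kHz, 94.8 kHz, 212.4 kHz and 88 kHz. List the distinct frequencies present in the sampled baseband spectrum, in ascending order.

3.8 kHz, 5.2 kHz, 14 kHz, 20.8 kHz

fs/2 = 27.2 kHz.
221.4 kHz mod fs = 3.8 kHz.
3.8 kHz ≤ fs/2 = 27.2 kHz, appears at 3.8 kHz.
94.8 kHz mod fs = 40.4 kHz.
40.4 kHz > fs/2 = 27.2 kHz, folds to fs − 40.4 kHz = 14 kHz.
212.4 kHz mod fs = 49.2 kHz.
49.2 kHz > fs/2 = 27.2 kHz, folds to fs − 49.2 kHz = 5.2 kHz.
88 kHz mod fs = 33.6 kHz.
33.6 kHz > fs/2 = 27.2 kHz, folds to fs − 33.6 kHz = 20.8 kHz.
Distinct values: {3.8 kHz, 5.2 kHz, 14 kHz, 20.8 kHz}.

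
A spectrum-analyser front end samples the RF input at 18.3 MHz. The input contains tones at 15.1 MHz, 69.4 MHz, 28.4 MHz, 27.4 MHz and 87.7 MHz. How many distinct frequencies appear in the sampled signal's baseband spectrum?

4

fs/2 = 9.15 MHz.
15.1 MHz > fs/2 = 9.15 MHz, folds to fs − 15.1 MHz = 3.2 MHz.
69.4 MHz mod fs = 14.5 MHz.
14.5 MHz > fs/2 = 9.15 MHz, folds to fs − 14.5 MHz = 3.8 MHz.
28.4 MHz mod fs = 10.1 MHz.
10.1 MHz > fs/2 = 9.15 MHz, folds to fs − 10.1 MHz = 8.2 MHz.
27.4 MHz mod fs = 9.1 MHz.
9.1 MHz ≤ fs/2 = 9.15 MHz, appears at 9.1 MHz.
87.7 MHz mod fs = 14.5 MHz.
14.5 MHz > fs/2 = 9.15 MHz, folds to fs − 14.5 MHz = 3.8 MHz.
Distinct values: {3.2 MHz, 3.8 MHz, 8.2 MHz, 9.1 MHz} → 4.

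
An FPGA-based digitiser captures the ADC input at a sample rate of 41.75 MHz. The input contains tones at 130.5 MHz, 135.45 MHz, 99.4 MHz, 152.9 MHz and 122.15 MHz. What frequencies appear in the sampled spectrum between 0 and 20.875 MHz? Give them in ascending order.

3.1 MHz, 5.25 MHz, 10.2 MHz, 14.1 MHz, 15.9 MHz

fs/2 = 20.875 MHz.
130.5 MHz mod fs = 5.25 MHz.
5.25 MHz ≤ fs/2 = 20.875 MHz, appears at 5.25 MHz.
135.45 MHz mod fs = 10.2 MHz.
10.2 MHz ≤ fs/2 = 20.875 MHz, appears at 10.2 MHz.
99.4 MHz mod fs = 15.9 MHz.
15.9 MHz ≤ fs/2 = 20.875 MHz, appears at 15.9 MHz.
152.9 MHz mod fs = 27.65 MHz.
27.65 MHz > fs/2 = 20.875 MHz, folds to fs − 27.65 MHz = 14.1 MHz.
122.15 MHz mod fs = 38.65 MHz.
38.65 MHz > fs/2 = 20.875 MHz, folds to fs − 38.65 MHz = 3.1 MHz.
Distinct values: {3.1 MHz, 5.25 MHz, 10.2 MHz, 14.1 MHz, 15.9 MHz}.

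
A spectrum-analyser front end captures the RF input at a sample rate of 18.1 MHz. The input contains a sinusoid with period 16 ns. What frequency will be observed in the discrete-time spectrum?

8.2 MHz

T = 16 ns → f = 1/T = 62.5 MHz.
62.5 MHz mod fs = 8.2 MHz.
8.2 MHz ≤ fs/2 = 9.05 MHz, appears at 8.2 MHz.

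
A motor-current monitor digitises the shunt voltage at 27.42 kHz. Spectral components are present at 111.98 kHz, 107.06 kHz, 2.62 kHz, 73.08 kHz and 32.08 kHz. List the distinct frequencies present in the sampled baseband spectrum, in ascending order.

2.3 kHz, 2.62 kHz, 4.66 kHz, 9.18 kHz

fs/2 = 13.71 kHz.
111.98 kHz mod fs = 2.3 kHz.
2.3 kHz ≤ fs/2 = 13.71 kHz, appears at 2.3 kHz.
107.06 kHz mod fs = 24.8 kHz.
24.8 kHz > fs/2 = 13.71 kHz, folds to fs − 24.8 kHz = 2.62 kHz.
2.62 kHz ≤ fs/2 = 13.71 kHz, passes unchanged.
73.08 kHz mod fs = 18.24 kHz.
18.24 kHz > fs/2 = 13.71 kHz, folds to fs − 18.24 kHz = 9.18 kHz.
32.08 kHz mod fs = 4.66 kHz.
4.66 kHz ≤ fs/2 = 13.71 kHz, appears at 4.66 kHz.
Distinct values: {2.3 kHz, 2.62 kHz, 4.66 kHz, 9.18 kHz}.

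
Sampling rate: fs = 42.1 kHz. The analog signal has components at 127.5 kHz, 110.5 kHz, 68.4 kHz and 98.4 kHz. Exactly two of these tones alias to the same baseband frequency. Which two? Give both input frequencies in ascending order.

68.4 kHz, 110.5 kHz

fs/2 = 21.05 kHz.
127.5 kHz mod fs = 1.2 kHz.
1.2 kHz ≤ fs/2 = 21.05 kHz, appears at 1.2 kHz.
110.5 kHz mod fs = 26.3 kHz.
26.3 kHz > fs/2 = 21.05 kHz, folds to fs − 26.3 kHz = 15.8 kHz.
68.4 kHz mod fs = 26.3 kHz.
26.3 kHz > fs/2 = 21.05 kHz, folds to fs − 26.3 kHz = 15.8 kHz.
98.4 kHz mod fs = 14.2 kHz.
14.2 kHz ≤ fs/2 = 21.05 kHz, appears at 14.2 kHz.
68.4 kHz and 110.5 kHz both map to 15.8 kHz.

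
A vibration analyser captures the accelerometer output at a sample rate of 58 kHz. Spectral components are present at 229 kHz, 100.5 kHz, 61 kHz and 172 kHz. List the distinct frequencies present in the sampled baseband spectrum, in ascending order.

fs/2 = 29 kHz.
229 kHz mod fs = 55 kHz.
55 kHz > fs/2 = 29 kHz, folds to fs − 55 kHz = 3 kHz.
100.5 kHz mod fs = 42.5 kHz.
42.5 kHz > fs/2 = 29 kHz, folds to fs − 42.5 kHz = 15.5 kHz.
61 kHz mod fs = 3 kHz.
3 kHz ≤ fs/2 = 29 kHz, appears at 3 kHz.
172 kHz mod fs = 56 kHz.
56 kHz > fs/2 = 29 kHz, folds to fs − 56 kHz = 2 kHz.
Distinct values: {2 kHz, 3 kHz, 15.5 kHz}.

2 kHz, 3 kHz, 15.5 kHz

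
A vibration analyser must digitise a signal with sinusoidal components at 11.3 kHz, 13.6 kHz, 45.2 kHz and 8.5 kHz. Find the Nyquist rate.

90.4 kHz

Highest-frequency component: 45.2 kHz.
Nyquist rate = 2 × 45.2 kHz = 90.4 kHz.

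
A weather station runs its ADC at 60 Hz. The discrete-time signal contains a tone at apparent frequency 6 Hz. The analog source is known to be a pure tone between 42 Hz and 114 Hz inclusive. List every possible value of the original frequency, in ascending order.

54 Hz, 66 Hz, 114 Hz

Frequencies that alias to 6 Hz are k·fs ± 6 Hz for integer k ≥ 0.
k=0: 6 Hz.
k=1: 54 Hz, 66 Hz.
k=2: 114 Hz, 126 Hz.
k=3: 174 Hz, 186 Hz.
Within [42 Hz, 114 Hz]: 54 Hz, 66 Hz, 114 Hz.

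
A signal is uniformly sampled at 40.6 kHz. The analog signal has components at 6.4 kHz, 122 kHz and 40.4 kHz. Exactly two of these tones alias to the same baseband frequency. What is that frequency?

0.2 kHz

fs/2 = 20.3 kHz.
6.4 kHz ≤ fs/2 = 20.3 kHz, passes unchanged.
122 kHz mod fs = 0.2 kHz.
0.2 kHz ≤ fs/2 = 20.3 kHz, appears at 0.2 kHz.
40.4 kHz > fs/2 = 20.3 kHz, folds to fs − 40.4 kHz = 0.2 kHz.
40.4 kHz and 122 kHz both map to 0.2 kHz.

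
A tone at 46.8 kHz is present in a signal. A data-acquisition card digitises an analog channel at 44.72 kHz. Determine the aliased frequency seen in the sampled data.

46.8 kHz mod fs = 2.08 kHz.
2.08 kHz ≤ fs/2 = 22.36 kHz, appears at 2.08 kHz.

2.08 kHz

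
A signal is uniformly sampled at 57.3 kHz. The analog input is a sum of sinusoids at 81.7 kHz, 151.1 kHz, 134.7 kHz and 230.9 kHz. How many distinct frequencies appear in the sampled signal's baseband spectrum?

4

fs/2 = 28.65 kHz.
81.7 kHz mod fs = 24.4 kHz.
24.4 kHz ≤ fs/2 = 28.65 kHz, appears at 24.4 kHz.
151.1 kHz mod fs = 36.5 kHz.
36.5 kHz > fs/2 = 28.65 kHz, folds to fs − 36.5 kHz = 20.8 kHz.
134.7 kHz mod fs = 20.1 kHz.
20.1 kHz ≤ fs/2 = 28.65 kHz, appears at 20.1 kHz.
230.9 kHz mod fs = 1.7 kHz.
1.7 kHz ≤ fs/2 = 28.65 kHz, appears at 1.7 kHz.
Distinct values: {1.7 kHz, 20.1 kHz, 20.8 kHz, 24.4 kHz} → 4.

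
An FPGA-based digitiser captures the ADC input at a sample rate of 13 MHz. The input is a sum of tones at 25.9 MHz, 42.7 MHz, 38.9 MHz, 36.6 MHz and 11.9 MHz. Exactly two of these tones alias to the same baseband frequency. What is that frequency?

fs/2 = 6.5 MHz.
25.9 MHz mod fs = 12.9 MHz.
12.9 MHz > fs/2 = 6.5 MHz, folds to fs − 12.9 MHz = 0.1 MHz.
42.7 MHz mod fs = 3.7 MHz.
3.7 MHz ≤ fs/2 = 6.5 MHz, appears at 3.7 MHz.
38.9 MHz mod fs = 12.9 MHz.
12.9 MHz > fs/2 = 6.5 MHz, folds to fs − 12.9 MHz = 0.1 MHz.
36.6 MHz mod fs = 10.6 MHz.
10.6 MHz > fs/2 = 6.5 MHz, folds to fs − 10.6 MHz = 2.4 MHz.
11.9 MHz > fs/2 = 6.5 MHz, folds to fs − 11.9 MHz = 1.1 MHz.
25.9 MHz and 38.9 MHz both map to 0.1 MHz.

0.1 MHz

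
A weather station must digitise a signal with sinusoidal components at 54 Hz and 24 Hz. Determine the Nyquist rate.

Highest-frequency component: 54 Hz.
Nyquist rate = 2 × 54 Hz = 108 Hz.

108 Hz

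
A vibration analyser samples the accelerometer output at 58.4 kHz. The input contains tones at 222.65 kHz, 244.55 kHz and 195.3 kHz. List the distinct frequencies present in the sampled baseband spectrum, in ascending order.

fs/2 = 29.2 kHz.
222.65 kHz mod fs = 47.45 kHz.
47.45 kHz > fs/2 = 29.2 kHz, folds to fs − 47.45 kHz = 10.95 kHz.
244.55 kHz mod fs = 10.95 kHz.
10.95 kHz ≤ fs/2 = 29.2 kHz, appears at 10.95 kHz.
195.3 kHz mod fs = 20.1 kHz.
20.1 kHz ≤ fs/2 = 29.2 kHz, appears at 20.1 kHz.
Distinct values: {10.95 kHz, 20.1 kHz}.

10.95 kHz, 20.1 kHz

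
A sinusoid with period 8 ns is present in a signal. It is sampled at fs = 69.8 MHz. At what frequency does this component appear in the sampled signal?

T = 8 ns → f = 1/T = 125 MHz.
125 MHz mod fs = 55.2 MHz.
55.2 MHz > fs/2 = 34.9 MHz, folds to fs − 55.2 MHz = 14.6 MHz.

14.6 MHz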